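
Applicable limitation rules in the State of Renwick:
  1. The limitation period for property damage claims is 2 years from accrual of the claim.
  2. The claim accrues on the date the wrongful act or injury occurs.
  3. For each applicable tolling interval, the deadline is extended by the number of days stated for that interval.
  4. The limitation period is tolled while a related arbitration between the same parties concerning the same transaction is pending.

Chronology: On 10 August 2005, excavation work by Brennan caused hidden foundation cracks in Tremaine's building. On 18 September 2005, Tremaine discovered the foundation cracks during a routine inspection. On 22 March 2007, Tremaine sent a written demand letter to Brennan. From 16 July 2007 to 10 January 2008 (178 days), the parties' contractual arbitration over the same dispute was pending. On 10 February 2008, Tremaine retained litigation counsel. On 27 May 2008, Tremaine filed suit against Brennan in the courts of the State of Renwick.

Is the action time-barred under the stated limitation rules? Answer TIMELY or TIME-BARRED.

TIME-BARRED

The claim accrued on 10 August 2005, when the wrongful act occurred; under the stated occurrence rule the 18 September 2005 discovery does not delay accrual.
Adding the 2 years base period to 10 August 2005 gives a deadline of 10 August 2007, before any tolling.
The period was tolled for 178 days by the pending related arbitration (16 July 2007 to 10 January 2008), pushing the deadline to 4 February 2008.
None of the other events listed affects the running of the period under the stated rules.
The 27 May 2008 filing falls after the 4 February 2008 deadline; the claim is time-barred.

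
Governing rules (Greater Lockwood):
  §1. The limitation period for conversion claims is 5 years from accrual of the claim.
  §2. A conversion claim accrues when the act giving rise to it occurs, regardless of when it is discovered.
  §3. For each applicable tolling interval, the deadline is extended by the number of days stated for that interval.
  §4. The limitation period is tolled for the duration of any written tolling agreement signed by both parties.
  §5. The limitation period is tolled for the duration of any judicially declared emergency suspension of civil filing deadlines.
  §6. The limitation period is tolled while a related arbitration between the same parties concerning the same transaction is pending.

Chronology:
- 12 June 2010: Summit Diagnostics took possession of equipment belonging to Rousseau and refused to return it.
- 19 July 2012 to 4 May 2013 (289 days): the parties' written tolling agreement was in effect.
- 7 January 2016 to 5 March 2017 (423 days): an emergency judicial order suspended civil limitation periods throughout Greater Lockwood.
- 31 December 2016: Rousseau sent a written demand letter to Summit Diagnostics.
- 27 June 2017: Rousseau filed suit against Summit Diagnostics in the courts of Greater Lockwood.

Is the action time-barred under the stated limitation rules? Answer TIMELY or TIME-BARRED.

The claim accrued on 12 June 2010, when the wrongful act occurred.
The untolled deadline — 5 years after 12 June 2010 — is 12 June 2015.
Because the written tolling agreement ran from 19 July 2012 to 4 May 2013, the deadline is extended by 289 days to 27 March 2016.
The period was tolled for 423 days by the emergency suspension of filing deadlines (7 January 2016 to 5 March 2017), pushing the deadline to 24 May 2017.
None of the other events listed affects the running of the period under the stated rules.
The 27 June 2017 filing falls after the 24 May 2017 deadline; the claim is time-barred.

TIME-BARRED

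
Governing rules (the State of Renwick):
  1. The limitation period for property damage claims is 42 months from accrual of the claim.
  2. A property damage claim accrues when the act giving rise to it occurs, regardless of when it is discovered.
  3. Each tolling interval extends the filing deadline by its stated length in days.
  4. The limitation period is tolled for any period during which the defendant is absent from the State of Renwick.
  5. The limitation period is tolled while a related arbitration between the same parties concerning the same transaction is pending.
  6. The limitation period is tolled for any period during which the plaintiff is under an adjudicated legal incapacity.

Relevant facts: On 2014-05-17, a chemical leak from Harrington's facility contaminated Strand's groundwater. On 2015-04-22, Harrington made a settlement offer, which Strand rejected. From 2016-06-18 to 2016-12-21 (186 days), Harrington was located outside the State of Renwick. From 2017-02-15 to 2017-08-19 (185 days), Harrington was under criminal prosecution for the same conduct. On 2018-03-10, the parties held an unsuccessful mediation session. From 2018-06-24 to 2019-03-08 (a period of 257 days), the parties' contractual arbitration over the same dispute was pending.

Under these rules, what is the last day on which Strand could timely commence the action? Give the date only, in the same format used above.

2018-05-22

The limitation period began to run on 2014-05-17.
The untolled deadline — 42 months after 2014-05-17 — is 2017-11-17.
Because the defendant's absence from the jurisdiction ran from 2016-06-18 to 2016-12-21, the deadline is extended by 186 days to 2018-05-22.
The pending related arbitration starting 2018-06-24 came too late — the period had run on 2018-05-22 — and so does not extend the deadline.
Although a criminal prosecution ran from 2017-02-15 to 2017-08-19, the stated rules do not make that a tolling event, so it is disregarded.
The other events in the timeline have no effect on the limitation period under the stated rules.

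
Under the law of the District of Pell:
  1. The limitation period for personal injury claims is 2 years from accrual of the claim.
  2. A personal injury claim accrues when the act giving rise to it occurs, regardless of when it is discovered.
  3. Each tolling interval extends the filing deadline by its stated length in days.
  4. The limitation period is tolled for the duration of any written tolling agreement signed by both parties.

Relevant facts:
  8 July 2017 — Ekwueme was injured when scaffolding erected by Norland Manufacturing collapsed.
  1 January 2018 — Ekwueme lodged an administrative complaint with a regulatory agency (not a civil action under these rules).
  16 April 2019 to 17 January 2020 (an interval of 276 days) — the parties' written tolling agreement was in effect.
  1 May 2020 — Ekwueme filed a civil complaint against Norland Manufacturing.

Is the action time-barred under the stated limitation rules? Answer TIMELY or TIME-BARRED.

The claim accrued on 8 July 2017, when the wrongful act occurred.
The untolled deadline — 2 years after 8 July 2017 — is 8 July 2019.
The written tolling agreement from 16 April 2019 to 17 January 2020 tolled the period for 276 days, extending the deadline to 9 April 2020.
Nothing else in the chronology tolls or restarts the period.
Ekwueme filed on 1 May 2020, after the 9 April 2020 deadline, so the action is time-barred.

TIME-BARRED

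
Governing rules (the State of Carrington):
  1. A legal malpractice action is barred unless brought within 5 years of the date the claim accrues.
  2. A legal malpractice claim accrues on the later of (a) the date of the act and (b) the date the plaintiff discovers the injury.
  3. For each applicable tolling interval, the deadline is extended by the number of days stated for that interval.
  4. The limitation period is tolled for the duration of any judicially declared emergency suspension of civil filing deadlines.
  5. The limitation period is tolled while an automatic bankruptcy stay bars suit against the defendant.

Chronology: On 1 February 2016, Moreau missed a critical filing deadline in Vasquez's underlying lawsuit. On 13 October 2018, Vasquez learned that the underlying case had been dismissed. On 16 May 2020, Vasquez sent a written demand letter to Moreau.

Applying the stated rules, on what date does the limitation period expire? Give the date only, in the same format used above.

The claim accrued on 13 October 2018 — the later of the 1 February 2016 act and the 13 October 2018 discovery.
The untolled deadline — 5 years after 13 October 2018 — is 13 October 2023.
The other events in the timeline have no effect on the limitation period under the stated rules.

13 October 2023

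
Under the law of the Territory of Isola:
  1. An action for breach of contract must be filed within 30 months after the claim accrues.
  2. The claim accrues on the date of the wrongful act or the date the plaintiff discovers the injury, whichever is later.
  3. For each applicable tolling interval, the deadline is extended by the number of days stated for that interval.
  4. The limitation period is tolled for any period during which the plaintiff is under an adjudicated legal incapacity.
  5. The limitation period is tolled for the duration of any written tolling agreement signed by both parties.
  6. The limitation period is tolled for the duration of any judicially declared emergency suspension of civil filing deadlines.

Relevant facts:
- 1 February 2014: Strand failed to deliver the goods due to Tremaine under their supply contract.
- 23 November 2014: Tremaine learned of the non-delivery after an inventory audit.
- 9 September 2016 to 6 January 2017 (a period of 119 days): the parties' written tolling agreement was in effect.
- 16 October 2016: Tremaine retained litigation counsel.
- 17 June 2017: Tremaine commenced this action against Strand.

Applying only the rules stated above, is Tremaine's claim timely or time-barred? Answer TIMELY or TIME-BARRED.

Because discovery on 23 November 2014 post-dates the 1 February 2014 act, accrual under the later-of rule falls on 23 November 2014.
Adding the 30 months base period to 23 November 2014 gives a deadline of 23 May 2017, before any tolling.
Because the written tolling agreement ran from 9 September 2016 to 6 January 2017, the deadline is extended by 119 days to 19 September 2017.
Nothing else in the chronology tolls or restarts the period.
Filing on 17 June 2017 beat the 19 September 2017 deadline — the action is timely.

TIMELY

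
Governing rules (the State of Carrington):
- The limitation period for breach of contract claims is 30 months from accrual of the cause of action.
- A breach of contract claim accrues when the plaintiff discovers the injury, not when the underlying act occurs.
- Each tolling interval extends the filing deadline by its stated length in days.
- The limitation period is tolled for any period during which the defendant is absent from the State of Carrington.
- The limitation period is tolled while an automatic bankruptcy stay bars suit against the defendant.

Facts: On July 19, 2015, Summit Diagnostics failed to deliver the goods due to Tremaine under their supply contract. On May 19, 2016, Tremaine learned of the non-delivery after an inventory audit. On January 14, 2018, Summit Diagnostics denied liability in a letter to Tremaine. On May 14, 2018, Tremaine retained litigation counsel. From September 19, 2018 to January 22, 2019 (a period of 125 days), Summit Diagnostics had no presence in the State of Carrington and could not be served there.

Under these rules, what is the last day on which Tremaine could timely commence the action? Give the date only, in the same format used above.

The claim did not accrue until Tremaine discovered the injury on May 19, 2016; the July 19, 2015 act date does not start the clock under the stated rule.
30 months from May 19, 2016 is November 19, 2018.
The period was tolled for 125 days by the defendant's absence from the jurisdiction (September 19, 2018 to January 22, 2019), pushing the deadline to March 24, 2019.
Nothing else in the chronology tolls or restarts the period.

March 24, 2019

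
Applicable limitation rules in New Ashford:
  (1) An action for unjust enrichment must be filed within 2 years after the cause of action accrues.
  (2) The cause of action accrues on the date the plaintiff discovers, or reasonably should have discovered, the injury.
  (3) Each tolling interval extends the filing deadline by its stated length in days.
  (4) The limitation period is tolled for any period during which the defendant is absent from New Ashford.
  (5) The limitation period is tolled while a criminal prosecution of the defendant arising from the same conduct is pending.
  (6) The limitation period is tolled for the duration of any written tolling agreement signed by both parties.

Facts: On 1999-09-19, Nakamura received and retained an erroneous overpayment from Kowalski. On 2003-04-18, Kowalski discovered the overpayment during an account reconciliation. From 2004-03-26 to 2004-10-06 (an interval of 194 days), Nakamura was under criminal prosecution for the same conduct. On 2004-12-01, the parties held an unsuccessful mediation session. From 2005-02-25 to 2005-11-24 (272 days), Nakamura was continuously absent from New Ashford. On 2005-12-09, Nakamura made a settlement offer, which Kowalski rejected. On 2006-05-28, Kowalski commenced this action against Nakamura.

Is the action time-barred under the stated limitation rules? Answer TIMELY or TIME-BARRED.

Accrual is tied to discovery, so the period began on 2003-04-18 rather than on 1999-09-19 when the act occurred.
2 years from 2003-04-18 is 2005-04-18.
The period was tolled for 194 days by the pending criminal prosecution (2004-03-26 to 2004-10-06), pushing the deadline to 2005-10-29.
Because the defendant's absence from the jurisdiction ran from 2005-02-25 to 2005-11-24, the deadline is extended by 272 days to 2006-07-28.
Nothing else in the chronology tolls or restarts the period.
Kowalski filed on 2006-05-28, before the 2006-07-28 deadline, so the action is timely.

TIMELY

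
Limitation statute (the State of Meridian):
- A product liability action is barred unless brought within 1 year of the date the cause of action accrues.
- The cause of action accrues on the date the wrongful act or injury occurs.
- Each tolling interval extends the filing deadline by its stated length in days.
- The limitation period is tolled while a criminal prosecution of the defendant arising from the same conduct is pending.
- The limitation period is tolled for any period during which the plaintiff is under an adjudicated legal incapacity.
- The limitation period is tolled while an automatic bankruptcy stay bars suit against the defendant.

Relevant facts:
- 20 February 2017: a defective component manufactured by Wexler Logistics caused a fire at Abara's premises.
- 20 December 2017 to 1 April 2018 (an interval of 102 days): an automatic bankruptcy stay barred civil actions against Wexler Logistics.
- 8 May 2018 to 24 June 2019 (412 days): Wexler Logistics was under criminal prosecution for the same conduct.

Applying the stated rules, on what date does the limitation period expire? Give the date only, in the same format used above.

19 July 2019

The claim accrued on 20 February 2017, when the wrongful act occurred.
Adding the 1 year base period to 20 February 2017 gives a deadline of 20 February 2018, before any tolling.
The automatic bankruptcy stay from 20 December 2017 to 1 April 2018 tolled the period for 102 days, extending the deadline to 2 June 2018.
Because the pending criminal prosecution ran from 8 May 2018 to 24 June 2019, the deadline is extended by 412 days to 19 July 2019.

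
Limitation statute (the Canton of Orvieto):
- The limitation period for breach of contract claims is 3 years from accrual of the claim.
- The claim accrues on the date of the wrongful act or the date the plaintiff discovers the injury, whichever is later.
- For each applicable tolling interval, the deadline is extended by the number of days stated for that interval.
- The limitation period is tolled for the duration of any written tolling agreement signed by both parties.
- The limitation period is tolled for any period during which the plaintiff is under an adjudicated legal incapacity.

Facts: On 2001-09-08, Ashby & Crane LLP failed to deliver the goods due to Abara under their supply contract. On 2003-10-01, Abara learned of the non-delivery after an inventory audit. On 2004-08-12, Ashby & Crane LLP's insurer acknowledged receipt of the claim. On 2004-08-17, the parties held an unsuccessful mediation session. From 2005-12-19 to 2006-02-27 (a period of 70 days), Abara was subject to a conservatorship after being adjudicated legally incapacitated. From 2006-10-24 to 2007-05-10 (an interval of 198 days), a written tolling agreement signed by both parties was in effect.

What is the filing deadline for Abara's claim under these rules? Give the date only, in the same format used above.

2007-06-26

The claim accrued on 2003-10-01 — the later of the 2001-09-08 act and the 2003-10-01 discovery.
3 years from 2003-10-01 is 2006-10-01.
The plaintiff's legal incapacity from 2005-12-19 to 2006-02-27 tolled the period for 70 days, extending the deadline to 2006-12-10.
The period was tolled for 198 days by the written tolling agreement (2006-10-24 to 2007-05-10), pushing the deadline to 2007-06-26.
None of the other events listed affects the running of the period under the stated rules.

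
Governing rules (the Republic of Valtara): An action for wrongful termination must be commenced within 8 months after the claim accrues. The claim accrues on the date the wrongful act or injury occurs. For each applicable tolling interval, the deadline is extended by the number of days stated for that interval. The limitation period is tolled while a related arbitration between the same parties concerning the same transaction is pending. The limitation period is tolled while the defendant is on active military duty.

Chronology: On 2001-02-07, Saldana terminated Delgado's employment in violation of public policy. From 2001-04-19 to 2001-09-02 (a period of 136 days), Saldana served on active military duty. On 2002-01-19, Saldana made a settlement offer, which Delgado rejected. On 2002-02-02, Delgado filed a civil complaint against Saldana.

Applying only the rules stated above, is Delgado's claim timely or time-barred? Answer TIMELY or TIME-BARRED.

The limitation period began to run on 2001-02-07.
The untolled deadline — 8 months after 2001-02-07 — is 2001-10-07.
The defendant's active military service from 2001-04-19 to 2001-09-02 tolled the period for 136 days, extending the deadline to 2002-02-20.
Nothing else in the chronology tolls or restarts the period.
Delgado filed on 2002-02-02, before the 2002-02-20 deadline, so the action is timely.

TIMELY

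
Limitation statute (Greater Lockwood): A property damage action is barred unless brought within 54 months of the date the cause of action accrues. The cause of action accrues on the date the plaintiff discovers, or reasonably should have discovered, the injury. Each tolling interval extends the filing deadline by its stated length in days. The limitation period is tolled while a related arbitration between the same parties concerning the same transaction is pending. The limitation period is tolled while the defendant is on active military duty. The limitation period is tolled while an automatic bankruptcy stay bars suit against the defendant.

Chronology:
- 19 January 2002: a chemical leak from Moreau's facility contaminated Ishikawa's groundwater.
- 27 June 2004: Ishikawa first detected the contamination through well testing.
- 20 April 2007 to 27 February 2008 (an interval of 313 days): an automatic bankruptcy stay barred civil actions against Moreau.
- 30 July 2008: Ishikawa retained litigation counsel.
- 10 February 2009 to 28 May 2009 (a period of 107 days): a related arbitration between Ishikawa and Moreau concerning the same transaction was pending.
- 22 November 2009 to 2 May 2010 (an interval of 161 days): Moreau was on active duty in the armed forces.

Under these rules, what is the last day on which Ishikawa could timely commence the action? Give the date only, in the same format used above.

31 July 2010

Accrual is tied to discovery, so the period began on 27 June 2004 rather than on 19 January 2002 when the act occurred.
The untolled deadline — 54 months after 27 June 2004 — is 27 December 2008.
The automatic bankruptcy stay from 20 April 2007 to 27 February 2008 tolled the period for 313 days, extending the deadline to 5 November 2009.
The pending related arbitration from 10 February 2009 to 28 May 2009 tolled the period for 107 days, extending the deadline to 20 February 2010.
The period was tolled for 161 days by the defendant's active military service (22 November 2009 to 2 May 2010), pushing the deadline to 31 July 2010.
None of the other events listed affects the running of the period under the stated rules.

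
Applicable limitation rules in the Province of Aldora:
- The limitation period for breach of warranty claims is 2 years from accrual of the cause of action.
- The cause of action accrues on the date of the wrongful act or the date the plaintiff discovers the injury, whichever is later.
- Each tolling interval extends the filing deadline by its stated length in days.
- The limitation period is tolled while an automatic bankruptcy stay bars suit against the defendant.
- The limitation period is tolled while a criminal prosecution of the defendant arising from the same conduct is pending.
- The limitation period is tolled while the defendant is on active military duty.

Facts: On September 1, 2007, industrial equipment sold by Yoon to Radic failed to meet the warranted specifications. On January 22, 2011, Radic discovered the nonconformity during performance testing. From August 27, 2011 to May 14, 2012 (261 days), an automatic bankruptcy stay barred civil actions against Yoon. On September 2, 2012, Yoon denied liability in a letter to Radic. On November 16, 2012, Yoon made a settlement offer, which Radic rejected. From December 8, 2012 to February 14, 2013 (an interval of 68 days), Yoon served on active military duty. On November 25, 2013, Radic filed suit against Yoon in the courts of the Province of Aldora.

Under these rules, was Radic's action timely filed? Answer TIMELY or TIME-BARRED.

Taking the later of the act (September 1, 2007) and discovery (January 22, 2011), the claim accrued on January 22, 2011.
2 years from January 22, 2011 is January 22, 2013.
The automatic bankruptcy stay from August 27, 2011 to May 14, 2012 tolled the period for 261 days, extending the deadline to October 10, 2013.
The defendant's active military service from December 8, 2012 to February 14, 2013 tolled the period for 68 days, extending the deadline to December 17, 2013.
The other events in the timeline have no effect on the limitation period under the stated rules.
The November 25, 2013 filing precedes the December 17, 2013 deadline; the claim is timely.

TIMELY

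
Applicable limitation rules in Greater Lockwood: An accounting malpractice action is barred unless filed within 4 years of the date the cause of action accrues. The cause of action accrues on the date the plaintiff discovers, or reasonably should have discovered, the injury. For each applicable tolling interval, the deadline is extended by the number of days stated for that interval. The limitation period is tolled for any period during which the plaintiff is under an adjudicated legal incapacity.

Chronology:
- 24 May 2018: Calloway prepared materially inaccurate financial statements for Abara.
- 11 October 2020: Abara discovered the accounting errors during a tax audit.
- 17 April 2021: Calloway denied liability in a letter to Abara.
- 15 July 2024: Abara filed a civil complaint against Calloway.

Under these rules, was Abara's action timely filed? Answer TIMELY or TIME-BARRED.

The claim did not accrue until Abara discovered the injury on 11 October 2020; the 24 May 2018 act date does not start the clock under the stated rule.
4 years from 11 October 2020 is 11 October 2024.
The other events in the timeline have no effect on the limitation period under the stated rules.
The 15 July 2024 filing precedes the 11 October 2024 deadline; the claim is timely.

TIMELY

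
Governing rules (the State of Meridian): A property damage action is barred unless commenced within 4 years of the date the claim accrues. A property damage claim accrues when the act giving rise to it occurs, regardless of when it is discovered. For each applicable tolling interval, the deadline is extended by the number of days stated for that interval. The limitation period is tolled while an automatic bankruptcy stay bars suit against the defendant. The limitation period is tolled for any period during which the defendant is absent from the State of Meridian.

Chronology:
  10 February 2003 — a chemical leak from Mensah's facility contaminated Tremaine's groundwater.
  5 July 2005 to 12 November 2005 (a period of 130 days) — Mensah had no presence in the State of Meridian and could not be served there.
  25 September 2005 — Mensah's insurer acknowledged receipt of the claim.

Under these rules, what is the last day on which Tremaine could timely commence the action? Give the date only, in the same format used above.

The limitation period began to run on 10 February 2003.
Adding the 4 years base period to 10 February 2003 gives a deadline of 10 February 2007, before any tolling.
The period was tolled for 130 days by the defendant's absence from the jurisdiction (5 July 2005 to 12 November 2005), pushing the deadline to 20 June 2007.
Nothing else in the chronology tolls or restarts the period.

20 June 2007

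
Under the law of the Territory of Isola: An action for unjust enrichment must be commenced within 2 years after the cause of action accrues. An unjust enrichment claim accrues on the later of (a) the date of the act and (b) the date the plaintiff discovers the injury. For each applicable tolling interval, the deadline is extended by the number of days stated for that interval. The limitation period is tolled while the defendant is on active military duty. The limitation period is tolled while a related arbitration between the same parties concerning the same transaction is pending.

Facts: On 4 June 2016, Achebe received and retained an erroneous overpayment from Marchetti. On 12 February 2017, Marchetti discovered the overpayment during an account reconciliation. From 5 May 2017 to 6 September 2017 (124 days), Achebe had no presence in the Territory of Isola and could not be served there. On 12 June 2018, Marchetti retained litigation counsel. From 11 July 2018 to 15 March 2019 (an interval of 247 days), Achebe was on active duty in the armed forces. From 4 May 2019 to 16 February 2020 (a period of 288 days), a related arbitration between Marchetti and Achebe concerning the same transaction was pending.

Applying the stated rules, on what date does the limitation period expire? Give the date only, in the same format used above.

31 July 2020

Because discovery on 12 February 2017 post-dates the 4 June 2016 act, accrual under the later-of rule falls on 12 February 2017.
Adding the 2 years base period to 12 February 2017 gives a deadline of 12 February 2019, before any tolling.
The period was tolled for 247 days by the defendant's active military service (11 July 2018 to 15 March 2019), pushing the deadline to 17 October 2019.
The pending related arbitration from 4 May 2019 to 16 February 2020 tolled the period for 288 days, extending the deadline to 31 July 2020.
Although the defendant's absence ran from 5 May 2017 to 6 September 2017, the stated rules do not make that a tolling event, so it is disregarded.
The other events in the timeline have no effect on the limitation period under the stated rules.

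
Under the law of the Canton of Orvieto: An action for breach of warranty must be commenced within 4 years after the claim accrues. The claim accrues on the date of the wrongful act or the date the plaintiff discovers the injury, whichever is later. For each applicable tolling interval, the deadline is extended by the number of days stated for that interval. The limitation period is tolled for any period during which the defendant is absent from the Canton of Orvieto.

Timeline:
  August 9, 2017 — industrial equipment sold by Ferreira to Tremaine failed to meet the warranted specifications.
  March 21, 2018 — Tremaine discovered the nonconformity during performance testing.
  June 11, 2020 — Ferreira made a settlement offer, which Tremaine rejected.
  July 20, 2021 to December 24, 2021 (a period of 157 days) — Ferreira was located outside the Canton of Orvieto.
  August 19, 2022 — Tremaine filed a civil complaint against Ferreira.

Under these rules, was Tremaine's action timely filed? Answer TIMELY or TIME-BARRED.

TIMELY

Because discovery on March 21, 2018 post-dates the August 9, 2017 act, accrual under the later-of rule falls on March 21, 2018.
4 years from March 21, 2018 is March 21, 2022.
The defendant's absence from the jurisdiction from July 20, 2021 to December 24, 2021 tolled the period for 157 days, extending the deadline to August 25, 2022.
None of the other events listed affects the running of the period under the stated rules.
The August 19, 2022 filing precedes the August 25, 2022 deadline; the claim is timely.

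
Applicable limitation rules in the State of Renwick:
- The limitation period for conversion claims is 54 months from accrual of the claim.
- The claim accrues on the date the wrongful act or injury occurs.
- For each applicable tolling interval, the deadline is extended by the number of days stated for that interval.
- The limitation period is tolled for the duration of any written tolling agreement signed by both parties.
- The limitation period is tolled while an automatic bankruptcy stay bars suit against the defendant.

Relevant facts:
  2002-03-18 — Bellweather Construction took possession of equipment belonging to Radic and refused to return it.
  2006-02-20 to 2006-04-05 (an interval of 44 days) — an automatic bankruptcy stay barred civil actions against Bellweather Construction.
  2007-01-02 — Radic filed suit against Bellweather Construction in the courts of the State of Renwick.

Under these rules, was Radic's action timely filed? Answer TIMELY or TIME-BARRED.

The claim accrued on 2002-03-18, when the wrongful act occurred.
The untolled deadline — 54 months after 2002-03-18 — is 2006-09-18.
The automatic bankruptcy stay from 2006-02-20 to 2006-04-05 tolled the period for 44 days, extending the deadline to 2006-11-01.
The 2007-01-02 filing falls after the 2006-11-01 deadline; the claim is time-barred.

TIME-BARRED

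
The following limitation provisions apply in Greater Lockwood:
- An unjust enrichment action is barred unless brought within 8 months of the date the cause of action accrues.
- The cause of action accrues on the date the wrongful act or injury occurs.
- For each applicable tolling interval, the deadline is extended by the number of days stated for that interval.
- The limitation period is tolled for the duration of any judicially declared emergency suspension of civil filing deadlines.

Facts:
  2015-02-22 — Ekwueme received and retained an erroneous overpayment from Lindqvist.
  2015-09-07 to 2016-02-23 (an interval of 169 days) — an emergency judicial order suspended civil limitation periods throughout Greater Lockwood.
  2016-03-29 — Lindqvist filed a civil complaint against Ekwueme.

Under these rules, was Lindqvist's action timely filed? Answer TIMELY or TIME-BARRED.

The limitation period began to run on 2015-02-22.
Adding the 8 months base period to 2015-02-22 gives a deadline of 2015-10-22, before any tolling.
Because the emergency suspension of filing deadlines ran from 2015-09-07 to 2016-02-23, the deadline is extended by 169 days to 2016-04-08.
Filing on 2016-03-29 beat the 2016-04-08 deadline — the action is timely.

TIMELY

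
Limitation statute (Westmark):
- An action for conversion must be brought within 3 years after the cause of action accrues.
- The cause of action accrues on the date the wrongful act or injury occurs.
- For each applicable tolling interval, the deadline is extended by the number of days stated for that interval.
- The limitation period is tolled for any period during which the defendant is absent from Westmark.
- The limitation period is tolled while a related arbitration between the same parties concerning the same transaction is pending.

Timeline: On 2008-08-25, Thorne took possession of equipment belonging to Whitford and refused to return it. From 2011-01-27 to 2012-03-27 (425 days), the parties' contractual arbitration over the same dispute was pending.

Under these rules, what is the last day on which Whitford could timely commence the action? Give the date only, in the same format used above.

The cause of action accrued on 2008-08-25, the date of the act.
3 years from 2008-08-25 is 2011-08-25.
The period was tolled for 425 days by the pending related arbitration (2011-01-27 to 2012-03-27), pushing the deadline to 2012-10-23.

2012-10-23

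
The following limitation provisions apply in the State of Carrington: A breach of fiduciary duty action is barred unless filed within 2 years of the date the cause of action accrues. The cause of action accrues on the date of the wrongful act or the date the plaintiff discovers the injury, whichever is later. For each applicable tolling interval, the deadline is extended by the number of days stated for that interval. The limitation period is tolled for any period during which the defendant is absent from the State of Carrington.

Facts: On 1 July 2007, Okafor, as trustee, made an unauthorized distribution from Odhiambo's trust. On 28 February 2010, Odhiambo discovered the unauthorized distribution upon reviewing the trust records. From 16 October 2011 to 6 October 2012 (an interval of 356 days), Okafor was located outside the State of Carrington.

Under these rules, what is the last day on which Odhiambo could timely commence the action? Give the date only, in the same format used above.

18 February 2013

Taking the later of the act (1 July 2007) and discovery (28 February 2010), the claim accrued on 28 February 2010.
2 years from 28 February 2010 is 28 February 2012.
The period was tolled for 356 days by the defendant's absence from the jurisdiction (16 October 2011 to 6 October 2012), pushing the deadline to 18 February 2013.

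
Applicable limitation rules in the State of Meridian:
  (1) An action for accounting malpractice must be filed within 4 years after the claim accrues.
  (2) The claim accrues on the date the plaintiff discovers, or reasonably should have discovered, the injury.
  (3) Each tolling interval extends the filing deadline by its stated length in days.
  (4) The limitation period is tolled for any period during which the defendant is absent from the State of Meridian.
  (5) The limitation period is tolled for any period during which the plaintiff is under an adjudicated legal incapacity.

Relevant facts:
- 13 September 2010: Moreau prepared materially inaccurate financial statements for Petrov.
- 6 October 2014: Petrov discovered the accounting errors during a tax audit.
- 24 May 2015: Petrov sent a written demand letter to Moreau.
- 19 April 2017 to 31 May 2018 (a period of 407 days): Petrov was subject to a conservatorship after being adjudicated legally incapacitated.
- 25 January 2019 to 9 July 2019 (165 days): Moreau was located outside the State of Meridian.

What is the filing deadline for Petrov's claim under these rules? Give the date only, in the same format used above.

The claim did not accrue until Petrov discovered the injury on 6 October 2014; the 13 September 2010 act date does not start the clock under the stated rule.
Adding the 4 years base period to 6 October 2014 gives a deadline of 6 October 2018, before any tolling.
The plaintiff's legal incapacity from 19 April 2017 to 31 May 2018 tolled the period for 407 days, extending the deadline to 17 November 2019.
The defendant's absence from the jurisdiction from 25 January 2019 to 9 July 2019 tolled the period for 165 days, extending the deadline to 30 April 2020.
Nothing else in the chronology tolls or restarts the period.

30 April 2020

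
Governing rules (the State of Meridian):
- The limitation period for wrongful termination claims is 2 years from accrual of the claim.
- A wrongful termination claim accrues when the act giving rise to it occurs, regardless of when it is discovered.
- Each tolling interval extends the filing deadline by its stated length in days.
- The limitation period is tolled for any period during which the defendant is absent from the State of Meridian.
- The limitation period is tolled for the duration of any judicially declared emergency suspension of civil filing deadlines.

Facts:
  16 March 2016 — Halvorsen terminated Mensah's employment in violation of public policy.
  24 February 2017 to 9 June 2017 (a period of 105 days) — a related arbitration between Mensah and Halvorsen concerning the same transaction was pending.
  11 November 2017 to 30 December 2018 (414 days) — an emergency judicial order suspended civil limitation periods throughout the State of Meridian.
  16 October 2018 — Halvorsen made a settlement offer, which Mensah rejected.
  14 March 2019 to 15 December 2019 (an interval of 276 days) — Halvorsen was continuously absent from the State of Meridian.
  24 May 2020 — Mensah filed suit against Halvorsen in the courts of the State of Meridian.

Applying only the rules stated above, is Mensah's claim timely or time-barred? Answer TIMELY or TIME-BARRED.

TIME-BARRED

The limitation period began to run on 16 March 2016.
Adding the 2 years base period to 16 March 2016 gives a deadline of 16 March 2018, before any tolling.
Because the emergency suspension of filing deadlines ran from 11 November 2017 to 30 December 2018, the deadline is extended by 414 days to 4 May 2019.
The defendant's absence from the jurisdiction from 14 March 2019 to 15 December 2019 tolled the period for 276 days, extending the deadline to 4 February 2020.
The pending related arbitration from 24 February 2017 to 9 June 2017 does not toll the period, because no stated rule makes a pending arbitration a tolling event.
Nothing else in the chronology tolls or restarts the period.
The 24 May 2020 filing falls after the 4 February 2020 deadline; the claim is time-barred.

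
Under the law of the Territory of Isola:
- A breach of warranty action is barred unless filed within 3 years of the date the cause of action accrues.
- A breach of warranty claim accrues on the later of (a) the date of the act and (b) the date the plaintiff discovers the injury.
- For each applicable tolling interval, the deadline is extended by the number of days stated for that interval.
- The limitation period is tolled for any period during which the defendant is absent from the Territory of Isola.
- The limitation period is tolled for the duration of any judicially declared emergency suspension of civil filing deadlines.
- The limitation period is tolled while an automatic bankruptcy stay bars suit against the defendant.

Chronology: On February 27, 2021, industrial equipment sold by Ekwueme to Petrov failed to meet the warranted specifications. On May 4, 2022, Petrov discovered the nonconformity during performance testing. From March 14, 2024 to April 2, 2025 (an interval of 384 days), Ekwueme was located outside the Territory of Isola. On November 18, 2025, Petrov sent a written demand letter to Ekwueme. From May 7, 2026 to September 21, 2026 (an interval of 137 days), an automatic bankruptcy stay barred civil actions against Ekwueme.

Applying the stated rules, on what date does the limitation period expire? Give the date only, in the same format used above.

October 7, 2026

Because discovery on May 4, 2022 post-dates the February 27, 2021 act, accrual under the later-of rule falls on May 4, 2022.
3 years from May 4, 2022 is May 4, 2025.
The defendant's absence from the jurisdiction from March 14, 2024 to April 2, 2025 tolled the period for 384 days, extending the deadline to May 23, 2026.
The period was tolled for 137 days by the automatic bankruptcy stay (May 7, 2026 to September 21, 2026), pushing the deadline to October 7, 2026.
None of the other events listed affects the running of the period under the stated rules.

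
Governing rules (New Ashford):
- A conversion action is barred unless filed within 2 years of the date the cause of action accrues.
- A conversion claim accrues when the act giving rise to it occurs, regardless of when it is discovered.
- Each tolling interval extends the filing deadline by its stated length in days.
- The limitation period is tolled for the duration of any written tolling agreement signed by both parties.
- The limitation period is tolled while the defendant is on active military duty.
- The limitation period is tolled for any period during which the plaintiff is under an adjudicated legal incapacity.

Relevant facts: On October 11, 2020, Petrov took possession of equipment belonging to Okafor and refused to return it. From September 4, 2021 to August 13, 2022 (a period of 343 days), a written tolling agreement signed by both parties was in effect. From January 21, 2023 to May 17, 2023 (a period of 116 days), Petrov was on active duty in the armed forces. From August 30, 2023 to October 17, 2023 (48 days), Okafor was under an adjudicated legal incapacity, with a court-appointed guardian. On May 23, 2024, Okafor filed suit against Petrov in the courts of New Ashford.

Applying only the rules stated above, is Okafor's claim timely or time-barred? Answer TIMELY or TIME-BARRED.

The claim accrued on October 11, 2020, when the wrongful act occurred.
Adding the 2 years base period to October 11, 2020 gives a deadline of October 11, 2022, before any tolling.
The written tolling agreement from September 4, 2021 to August 13, 2022 tolled the period for 343 days, extending the deadline to September 19, 2023.
Because the defendant's active military service ran from January 21, 2023 to May 17, 2023, the deadline is extended by 116 days to January 13, 2024.
Because the plaintiff's legal incapacity ran from August 30, 2023 to October 17, 2023, the deadline is extended by 48 days to March 1, 2024.
Okafor filed on May 23, 2024, after the March 1, 2024 deadline, so the action is time-barred.

TIME-BARRED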